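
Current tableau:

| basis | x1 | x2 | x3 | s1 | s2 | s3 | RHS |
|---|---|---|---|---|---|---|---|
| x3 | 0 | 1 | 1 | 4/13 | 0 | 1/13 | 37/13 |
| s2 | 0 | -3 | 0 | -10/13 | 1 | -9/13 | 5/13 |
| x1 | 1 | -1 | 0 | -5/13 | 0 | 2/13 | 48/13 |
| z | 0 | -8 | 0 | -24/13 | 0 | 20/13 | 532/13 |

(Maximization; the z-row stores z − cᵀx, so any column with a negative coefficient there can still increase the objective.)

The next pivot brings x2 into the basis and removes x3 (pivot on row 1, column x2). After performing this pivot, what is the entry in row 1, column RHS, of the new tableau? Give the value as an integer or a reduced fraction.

37/13

Pivot element is row 1, column x2: 1.
Normalize row 1: new (row 1, RHS) = (37/13)/1 = 37/13.
Row 1 is the pivot row, so the entry is 37/13.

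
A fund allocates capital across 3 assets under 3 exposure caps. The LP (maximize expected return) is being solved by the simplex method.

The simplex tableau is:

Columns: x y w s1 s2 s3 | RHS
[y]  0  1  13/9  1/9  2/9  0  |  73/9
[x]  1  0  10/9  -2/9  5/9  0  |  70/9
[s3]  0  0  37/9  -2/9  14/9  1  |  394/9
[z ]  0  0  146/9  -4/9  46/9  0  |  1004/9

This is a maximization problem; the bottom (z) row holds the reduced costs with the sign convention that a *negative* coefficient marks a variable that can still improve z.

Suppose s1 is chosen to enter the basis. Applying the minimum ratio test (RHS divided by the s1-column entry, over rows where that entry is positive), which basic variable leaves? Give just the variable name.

Ratios: row 1 (y): (73/9)/(1/9) = 73; row 2 (x): entry -2/9 ≤ 0, skip; row 3 (s3): entry -2/9 ≤ 0, skip.
Minimum ratio 73 is in the y row, so y leaves.

y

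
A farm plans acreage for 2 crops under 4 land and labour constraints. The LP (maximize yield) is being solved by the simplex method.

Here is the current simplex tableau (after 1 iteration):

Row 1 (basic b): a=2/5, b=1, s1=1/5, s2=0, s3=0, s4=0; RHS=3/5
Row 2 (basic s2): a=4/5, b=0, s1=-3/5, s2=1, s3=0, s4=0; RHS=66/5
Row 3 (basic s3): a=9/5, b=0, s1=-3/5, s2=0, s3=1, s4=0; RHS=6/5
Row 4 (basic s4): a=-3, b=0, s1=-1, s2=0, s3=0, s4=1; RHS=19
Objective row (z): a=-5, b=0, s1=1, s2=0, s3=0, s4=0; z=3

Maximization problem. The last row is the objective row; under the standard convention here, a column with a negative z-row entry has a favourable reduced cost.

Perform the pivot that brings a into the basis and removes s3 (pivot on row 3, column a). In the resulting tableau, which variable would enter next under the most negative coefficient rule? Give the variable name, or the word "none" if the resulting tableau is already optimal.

Pivot element 9/5. New z-row = old z-row − (-5)·(row 3/(9/5)).
Updated z-row coefficients: a: 0, b: 0, s1: -2/3, s2: 0, s3: 25/9, s4: 0.
The most negative is -2/3 in column s1, so s1 would enter next.

s1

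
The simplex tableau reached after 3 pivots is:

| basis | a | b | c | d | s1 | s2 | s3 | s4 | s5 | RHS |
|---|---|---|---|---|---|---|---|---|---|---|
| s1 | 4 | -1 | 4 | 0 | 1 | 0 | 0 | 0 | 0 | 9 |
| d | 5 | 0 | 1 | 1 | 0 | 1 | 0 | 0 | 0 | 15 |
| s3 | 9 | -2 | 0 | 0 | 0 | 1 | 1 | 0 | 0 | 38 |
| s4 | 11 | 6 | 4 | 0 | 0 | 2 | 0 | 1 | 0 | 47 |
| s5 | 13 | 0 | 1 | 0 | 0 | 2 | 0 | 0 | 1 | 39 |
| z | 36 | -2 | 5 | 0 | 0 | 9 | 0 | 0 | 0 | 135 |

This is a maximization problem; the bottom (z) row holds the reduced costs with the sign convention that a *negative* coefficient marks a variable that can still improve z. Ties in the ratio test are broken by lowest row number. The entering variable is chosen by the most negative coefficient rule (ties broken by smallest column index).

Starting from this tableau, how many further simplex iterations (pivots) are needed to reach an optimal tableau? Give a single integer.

1

pivot: b in, s4 out → z = 452/3
No improving column remains; optimal.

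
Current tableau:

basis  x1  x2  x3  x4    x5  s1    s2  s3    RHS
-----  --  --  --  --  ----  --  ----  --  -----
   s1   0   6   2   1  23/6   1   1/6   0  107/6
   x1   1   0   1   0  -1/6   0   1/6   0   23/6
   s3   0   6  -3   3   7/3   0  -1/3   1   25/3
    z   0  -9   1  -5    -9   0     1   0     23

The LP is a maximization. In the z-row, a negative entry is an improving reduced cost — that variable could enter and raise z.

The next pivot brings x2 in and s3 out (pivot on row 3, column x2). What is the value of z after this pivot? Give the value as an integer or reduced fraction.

71/2

Minimum ratio for x2: (25/3)/6 = 25/18.
z changes by −(z-row coeff of x2)·ratio = −(-9)·(25/18) = 25/2.
New z = 23 + (25/2) = 71/2.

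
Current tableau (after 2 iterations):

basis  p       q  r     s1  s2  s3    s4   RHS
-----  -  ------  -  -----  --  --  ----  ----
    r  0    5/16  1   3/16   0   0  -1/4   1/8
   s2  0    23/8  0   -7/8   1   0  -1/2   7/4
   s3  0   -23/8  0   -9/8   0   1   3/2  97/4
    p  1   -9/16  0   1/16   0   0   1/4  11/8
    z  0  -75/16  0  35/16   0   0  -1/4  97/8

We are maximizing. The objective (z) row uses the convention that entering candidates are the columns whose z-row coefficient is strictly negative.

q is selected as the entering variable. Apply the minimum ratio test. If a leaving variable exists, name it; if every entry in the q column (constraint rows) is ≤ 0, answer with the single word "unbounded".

r

Ratios: row 1 (r): (1/8)/(5/16) = 2/5; row 2 (s2): (7/4)/(23/8) = 14/23; row 3 (s3): entry -23/8 ≤ 0, skip; row 4 (p): entry -9/16 ≤ 0, skip.
Minimum ratio is in the r row, so r leaves.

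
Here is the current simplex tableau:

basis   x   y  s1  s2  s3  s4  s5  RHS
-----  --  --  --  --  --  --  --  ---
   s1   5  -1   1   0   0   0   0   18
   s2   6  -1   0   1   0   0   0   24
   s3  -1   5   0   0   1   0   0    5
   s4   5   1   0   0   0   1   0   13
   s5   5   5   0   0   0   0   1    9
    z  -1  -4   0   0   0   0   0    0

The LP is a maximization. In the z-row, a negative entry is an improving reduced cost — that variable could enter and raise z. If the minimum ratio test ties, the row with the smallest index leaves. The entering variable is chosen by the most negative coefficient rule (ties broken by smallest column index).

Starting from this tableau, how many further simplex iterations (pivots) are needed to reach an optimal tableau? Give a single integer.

2

pivot: y in, s3 out → z = 4
pivot: x in, s5 out → z = 26/5
No improving column remains; optimal.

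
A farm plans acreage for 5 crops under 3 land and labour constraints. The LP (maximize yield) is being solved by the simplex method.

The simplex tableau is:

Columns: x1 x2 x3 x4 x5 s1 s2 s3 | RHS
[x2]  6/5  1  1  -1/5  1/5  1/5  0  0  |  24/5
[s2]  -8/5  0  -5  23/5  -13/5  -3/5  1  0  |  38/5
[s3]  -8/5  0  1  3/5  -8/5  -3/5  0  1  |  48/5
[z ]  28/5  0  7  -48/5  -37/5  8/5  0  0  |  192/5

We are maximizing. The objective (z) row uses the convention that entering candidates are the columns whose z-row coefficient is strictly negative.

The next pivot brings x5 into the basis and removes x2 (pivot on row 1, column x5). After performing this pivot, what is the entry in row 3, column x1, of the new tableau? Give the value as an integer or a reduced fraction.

Pivot element is row 1, column x5: 1/5.
Normalize row 1: new (row 1, x1) = (6/5)/(1/5) = 6.
row 3 ← row 3 − (-8/5)·(new row 1): -8/5 − (-8/5)·6 = 8.

8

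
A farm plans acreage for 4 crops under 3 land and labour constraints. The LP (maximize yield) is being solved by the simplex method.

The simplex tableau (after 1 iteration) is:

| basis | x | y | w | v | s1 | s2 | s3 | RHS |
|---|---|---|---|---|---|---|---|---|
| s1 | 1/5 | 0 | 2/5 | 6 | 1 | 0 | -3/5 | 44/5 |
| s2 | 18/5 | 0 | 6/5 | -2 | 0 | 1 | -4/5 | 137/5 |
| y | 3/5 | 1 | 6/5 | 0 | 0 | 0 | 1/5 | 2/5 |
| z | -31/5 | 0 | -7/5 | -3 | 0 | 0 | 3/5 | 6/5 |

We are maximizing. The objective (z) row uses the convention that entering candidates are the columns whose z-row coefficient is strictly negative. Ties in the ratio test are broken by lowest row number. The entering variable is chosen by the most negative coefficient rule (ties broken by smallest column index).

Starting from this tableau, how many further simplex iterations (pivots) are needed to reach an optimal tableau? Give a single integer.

pivot: x in, y out → z = 16/3
pivot: v in, s1 out → z = 29/3
No improving column remains; optimal.

2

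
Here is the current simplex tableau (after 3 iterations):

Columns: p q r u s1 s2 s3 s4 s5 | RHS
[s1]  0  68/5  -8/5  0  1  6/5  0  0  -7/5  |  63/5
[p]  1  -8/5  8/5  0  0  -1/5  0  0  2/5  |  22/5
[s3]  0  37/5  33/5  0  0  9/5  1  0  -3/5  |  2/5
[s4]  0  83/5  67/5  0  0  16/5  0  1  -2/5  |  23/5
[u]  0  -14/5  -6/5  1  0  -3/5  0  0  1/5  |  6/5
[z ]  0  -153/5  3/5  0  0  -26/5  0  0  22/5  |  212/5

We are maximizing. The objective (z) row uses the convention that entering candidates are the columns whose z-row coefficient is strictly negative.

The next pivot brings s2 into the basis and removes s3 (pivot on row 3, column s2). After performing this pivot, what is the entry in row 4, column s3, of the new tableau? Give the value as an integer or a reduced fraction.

-16/9

Pivot element is row 3, column s2: 9/5.
Normalize row 3: new (row 3, s3) = 1/(9/5) = 5/9.
row 4 ← row 4 − (16/5)·(new row 3): 0 − (16/5)·(5/9) = -16/9.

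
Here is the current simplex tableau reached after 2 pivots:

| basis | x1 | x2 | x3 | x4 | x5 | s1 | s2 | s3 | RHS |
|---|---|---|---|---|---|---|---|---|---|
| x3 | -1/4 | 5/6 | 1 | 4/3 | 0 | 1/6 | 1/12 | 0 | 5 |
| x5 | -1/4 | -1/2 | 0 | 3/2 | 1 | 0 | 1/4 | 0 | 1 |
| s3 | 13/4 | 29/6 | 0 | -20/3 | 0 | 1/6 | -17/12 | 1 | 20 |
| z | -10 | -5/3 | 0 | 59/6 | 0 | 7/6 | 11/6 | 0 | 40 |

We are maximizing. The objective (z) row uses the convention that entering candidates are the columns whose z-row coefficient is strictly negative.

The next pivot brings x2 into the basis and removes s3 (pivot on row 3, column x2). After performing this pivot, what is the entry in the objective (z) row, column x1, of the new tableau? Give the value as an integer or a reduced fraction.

-515/58

Pivot element is row 3, column x2: 29/6.
Normalize row 3: new (row 3, x1) = (13/4)/(29/6) = 39/58.
z-row ← z-row − (-5/3)·(new row 3): -10 − (-5/3)·(39/58) = -515/58.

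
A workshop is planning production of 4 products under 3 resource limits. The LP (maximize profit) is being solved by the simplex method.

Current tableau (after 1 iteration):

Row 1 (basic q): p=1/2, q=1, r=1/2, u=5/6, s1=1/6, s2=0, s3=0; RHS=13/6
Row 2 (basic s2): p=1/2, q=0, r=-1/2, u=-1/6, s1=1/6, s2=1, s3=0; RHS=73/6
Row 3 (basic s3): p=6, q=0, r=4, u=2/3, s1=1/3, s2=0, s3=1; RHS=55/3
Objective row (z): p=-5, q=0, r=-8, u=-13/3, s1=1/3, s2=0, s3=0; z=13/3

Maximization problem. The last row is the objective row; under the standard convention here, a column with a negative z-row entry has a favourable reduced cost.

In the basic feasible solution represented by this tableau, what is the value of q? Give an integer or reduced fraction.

q is basic (row 1); its value is the RHS of that row: 13/6.

13/6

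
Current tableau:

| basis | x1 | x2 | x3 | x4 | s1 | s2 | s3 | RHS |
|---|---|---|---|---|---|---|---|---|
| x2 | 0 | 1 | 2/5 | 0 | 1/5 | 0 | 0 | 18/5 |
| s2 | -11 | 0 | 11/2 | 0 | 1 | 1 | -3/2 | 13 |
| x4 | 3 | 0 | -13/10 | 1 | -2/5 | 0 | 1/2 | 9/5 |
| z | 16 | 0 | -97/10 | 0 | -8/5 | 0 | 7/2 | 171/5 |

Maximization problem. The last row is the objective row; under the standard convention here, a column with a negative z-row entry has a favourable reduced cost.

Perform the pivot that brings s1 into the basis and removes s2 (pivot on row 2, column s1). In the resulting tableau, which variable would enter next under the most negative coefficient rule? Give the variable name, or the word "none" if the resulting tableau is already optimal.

Pivot element 1. New z-row = old z-row − (-8/5)·(row 2/1).
Updated z-row coefficients: x1: -8/5, x2: 0, x3: -9/10, x4: 0, s1: 0, s2: 8/5, s3: 11/10.
The most negative is -8/5 in column x1, so x1 would enter next.

x1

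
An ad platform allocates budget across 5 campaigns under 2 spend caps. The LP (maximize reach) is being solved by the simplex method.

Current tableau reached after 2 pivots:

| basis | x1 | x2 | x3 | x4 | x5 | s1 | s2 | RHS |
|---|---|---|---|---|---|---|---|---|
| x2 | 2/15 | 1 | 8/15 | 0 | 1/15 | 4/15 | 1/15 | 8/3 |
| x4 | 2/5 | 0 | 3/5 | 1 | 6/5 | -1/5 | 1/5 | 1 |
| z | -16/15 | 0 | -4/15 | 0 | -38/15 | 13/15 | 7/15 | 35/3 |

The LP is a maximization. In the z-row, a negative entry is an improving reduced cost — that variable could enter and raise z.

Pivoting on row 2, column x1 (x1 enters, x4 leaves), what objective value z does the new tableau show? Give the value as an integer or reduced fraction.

43/3

Minimum ratio for x1: 1/(2/5) = 5/2.
z changes by −(z-row coeff of x1)·ratio = −(-16/15)·(5/2) = 8/3.
New z = 35/3 + (8/3) = 43/3.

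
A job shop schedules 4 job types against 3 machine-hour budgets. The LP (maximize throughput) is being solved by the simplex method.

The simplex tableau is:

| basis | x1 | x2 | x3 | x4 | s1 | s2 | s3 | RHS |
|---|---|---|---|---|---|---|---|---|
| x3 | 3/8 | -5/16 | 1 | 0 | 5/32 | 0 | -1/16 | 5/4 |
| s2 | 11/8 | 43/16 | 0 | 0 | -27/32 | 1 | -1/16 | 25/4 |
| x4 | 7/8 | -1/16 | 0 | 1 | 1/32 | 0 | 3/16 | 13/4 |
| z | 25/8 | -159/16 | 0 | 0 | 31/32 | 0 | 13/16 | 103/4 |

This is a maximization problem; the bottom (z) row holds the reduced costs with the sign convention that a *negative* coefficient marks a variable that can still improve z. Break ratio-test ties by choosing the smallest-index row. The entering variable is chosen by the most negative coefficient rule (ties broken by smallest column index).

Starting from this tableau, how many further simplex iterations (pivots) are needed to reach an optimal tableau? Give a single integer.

3

pivot: x2 in, s2 out → z = 2101/43
pivot: s1 in, x3 out → z = 122
pivot: s3 in, x4 out → z = 152
No improving column remains; optimal.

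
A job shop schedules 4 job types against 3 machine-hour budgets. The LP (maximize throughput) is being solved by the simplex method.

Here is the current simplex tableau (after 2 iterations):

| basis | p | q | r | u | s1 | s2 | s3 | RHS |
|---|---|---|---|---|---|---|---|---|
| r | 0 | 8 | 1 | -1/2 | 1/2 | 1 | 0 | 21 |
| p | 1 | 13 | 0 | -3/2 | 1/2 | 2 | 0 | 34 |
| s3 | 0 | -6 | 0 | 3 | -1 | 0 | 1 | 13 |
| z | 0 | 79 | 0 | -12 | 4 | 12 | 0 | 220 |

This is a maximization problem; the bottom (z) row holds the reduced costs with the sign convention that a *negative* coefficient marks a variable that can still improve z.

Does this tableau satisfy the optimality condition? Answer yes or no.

Column u has objective-row coefficient -12, which is negative; an improving pivot exists, so not yet optimal.

no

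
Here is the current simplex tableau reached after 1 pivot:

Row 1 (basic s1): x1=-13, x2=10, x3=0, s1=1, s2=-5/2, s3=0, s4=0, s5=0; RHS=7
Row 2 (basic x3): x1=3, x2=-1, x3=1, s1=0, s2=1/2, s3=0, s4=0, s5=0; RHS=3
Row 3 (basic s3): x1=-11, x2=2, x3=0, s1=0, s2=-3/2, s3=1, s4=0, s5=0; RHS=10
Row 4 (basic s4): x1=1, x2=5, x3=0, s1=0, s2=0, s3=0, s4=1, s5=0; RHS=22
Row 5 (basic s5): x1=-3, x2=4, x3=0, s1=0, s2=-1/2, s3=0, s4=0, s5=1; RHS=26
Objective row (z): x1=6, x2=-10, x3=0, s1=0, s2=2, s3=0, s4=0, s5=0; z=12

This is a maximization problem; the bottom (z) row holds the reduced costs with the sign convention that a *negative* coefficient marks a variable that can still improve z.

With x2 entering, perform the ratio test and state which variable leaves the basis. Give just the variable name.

Ratios: row 1 (s1): 7/10 = 7/10; row 2 (x3): entry -1 ≤ 0, skip; row 3 (s3): 10/2 = 5; row 4 (s4): 22/5 = 22/5; row 5 (s5): 26/4 = 13/2.
Minimum ratio 7/10 is in the s1 row, so s1 leaves.

s1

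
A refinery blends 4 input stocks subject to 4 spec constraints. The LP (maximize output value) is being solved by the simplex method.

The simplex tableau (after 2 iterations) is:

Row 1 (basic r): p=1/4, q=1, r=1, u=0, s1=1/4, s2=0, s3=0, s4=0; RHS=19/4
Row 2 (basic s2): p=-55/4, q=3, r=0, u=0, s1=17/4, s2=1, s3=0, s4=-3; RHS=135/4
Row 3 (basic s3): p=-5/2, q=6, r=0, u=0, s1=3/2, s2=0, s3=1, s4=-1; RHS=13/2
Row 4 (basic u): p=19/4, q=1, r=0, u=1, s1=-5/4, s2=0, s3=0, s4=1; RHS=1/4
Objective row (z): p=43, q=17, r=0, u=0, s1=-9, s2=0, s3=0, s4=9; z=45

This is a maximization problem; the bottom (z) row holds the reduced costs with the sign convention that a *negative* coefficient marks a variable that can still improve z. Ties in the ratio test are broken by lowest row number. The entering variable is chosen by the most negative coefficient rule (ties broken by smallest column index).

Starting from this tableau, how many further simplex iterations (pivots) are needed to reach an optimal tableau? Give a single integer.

pivot: s1 in, s3 out → z = 84
No improving column remains; optimal.

1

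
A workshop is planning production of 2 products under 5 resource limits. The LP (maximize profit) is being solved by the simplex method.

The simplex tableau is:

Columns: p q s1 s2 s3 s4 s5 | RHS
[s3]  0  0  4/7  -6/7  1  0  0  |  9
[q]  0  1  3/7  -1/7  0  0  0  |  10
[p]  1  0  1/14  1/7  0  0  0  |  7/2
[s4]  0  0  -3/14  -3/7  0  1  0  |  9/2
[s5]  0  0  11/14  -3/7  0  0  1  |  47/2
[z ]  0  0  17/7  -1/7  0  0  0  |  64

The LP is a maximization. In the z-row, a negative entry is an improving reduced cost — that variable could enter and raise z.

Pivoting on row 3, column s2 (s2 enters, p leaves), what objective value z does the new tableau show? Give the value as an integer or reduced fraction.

135/2

Minimum ratio for s2: (7/2)/(1/7) = 49/2.
z changes by −(z-row coeff of s2)·ratio = −(-1/7)·(49/2) = 7/2.
New z = 64 + (7/2) = 135/2.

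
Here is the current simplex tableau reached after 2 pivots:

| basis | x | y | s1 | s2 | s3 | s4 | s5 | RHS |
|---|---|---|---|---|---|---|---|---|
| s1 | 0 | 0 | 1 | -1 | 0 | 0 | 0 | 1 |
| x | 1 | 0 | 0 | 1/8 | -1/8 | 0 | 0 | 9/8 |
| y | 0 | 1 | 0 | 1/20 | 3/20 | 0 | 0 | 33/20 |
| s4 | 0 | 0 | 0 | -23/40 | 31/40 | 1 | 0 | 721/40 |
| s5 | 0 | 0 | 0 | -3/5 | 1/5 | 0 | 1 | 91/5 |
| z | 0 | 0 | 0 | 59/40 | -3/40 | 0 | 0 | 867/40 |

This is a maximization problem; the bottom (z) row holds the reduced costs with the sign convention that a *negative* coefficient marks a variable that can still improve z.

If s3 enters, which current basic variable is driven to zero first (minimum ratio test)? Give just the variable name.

y

Ratios: row 1 (s1): entry 0 ≤ 0, skip; row 2 (x): entry -1/8 ≤ 0, skip; row 3 (y): (33/20)/(3/20) = 11; row 4 (s4): (721/40)/(31/40) = 721/31; row 5 (s5): (91/5)/(1/5) = 91.
Minimum ratio 11 is in the y row, so y leaves.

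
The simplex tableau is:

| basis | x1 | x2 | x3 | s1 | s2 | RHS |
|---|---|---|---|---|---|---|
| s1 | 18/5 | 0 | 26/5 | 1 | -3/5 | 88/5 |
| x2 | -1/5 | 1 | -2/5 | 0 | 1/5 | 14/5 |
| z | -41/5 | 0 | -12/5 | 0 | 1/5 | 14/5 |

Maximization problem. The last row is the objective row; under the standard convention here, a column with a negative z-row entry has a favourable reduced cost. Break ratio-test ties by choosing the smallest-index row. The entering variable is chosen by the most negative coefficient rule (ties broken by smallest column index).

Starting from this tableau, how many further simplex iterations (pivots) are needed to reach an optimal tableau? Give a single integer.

2

pivot: x1 in, s1 out → z = 386/9
pivot: s2 in, x2 out → z = 208/3
No improving column remains; optimal.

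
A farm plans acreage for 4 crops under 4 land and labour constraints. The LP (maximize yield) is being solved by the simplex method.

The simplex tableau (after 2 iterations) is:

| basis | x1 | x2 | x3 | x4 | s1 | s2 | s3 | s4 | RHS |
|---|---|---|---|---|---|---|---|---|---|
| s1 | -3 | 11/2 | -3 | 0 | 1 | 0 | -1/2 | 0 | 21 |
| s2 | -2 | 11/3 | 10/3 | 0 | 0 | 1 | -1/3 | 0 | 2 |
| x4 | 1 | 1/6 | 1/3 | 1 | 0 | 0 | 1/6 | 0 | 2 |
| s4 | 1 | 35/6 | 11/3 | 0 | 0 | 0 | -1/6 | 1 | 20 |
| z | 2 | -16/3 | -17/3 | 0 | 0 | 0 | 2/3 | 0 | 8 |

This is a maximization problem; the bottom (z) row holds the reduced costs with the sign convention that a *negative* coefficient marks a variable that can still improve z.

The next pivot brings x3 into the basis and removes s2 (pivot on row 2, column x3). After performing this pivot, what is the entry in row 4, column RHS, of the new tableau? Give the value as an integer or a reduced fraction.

Pivot element is row 2, column x3: 10/3.
Normalize row 2: new (row 2, RHS) = 2/(10/3) = 3/5.
row 4 ← row 4 − (11/3)·(new row 2): 20 − (11/3)·(3/5) = 89/5.

89/5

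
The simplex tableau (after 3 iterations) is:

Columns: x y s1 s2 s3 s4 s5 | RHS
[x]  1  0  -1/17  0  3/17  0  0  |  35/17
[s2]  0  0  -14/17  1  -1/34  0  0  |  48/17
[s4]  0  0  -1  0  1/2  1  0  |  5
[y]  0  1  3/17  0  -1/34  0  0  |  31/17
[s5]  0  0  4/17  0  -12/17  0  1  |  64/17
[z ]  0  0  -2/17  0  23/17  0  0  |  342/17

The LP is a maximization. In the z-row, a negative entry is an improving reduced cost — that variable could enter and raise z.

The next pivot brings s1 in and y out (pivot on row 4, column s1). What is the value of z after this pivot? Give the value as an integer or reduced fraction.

Minimum ratio for s1: (31/17)/(3/17) = 31/3.
z changes by −(z-row coeff of s1)·ratio = −(-2/17)·(31/3) = 62/51.
New z = 342/17 + (62/51) = 64/3.

64/3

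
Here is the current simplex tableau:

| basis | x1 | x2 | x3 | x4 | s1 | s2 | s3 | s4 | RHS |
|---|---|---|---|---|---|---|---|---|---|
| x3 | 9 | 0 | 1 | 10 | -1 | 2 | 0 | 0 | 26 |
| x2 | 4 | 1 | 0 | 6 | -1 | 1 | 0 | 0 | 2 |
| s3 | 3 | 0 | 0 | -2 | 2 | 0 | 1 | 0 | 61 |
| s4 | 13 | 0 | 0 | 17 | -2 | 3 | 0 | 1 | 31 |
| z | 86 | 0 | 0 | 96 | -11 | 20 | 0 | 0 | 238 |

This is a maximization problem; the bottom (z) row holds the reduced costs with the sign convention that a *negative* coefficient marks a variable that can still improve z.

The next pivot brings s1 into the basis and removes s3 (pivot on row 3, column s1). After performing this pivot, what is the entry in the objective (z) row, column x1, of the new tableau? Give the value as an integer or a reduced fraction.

Pivot element is row 3, column s1: 2.
Normalize row 3: new (row 3, x1) = 3/2 = 3/2.
z-row ← z-row − (-11)·(new row 3): 86 − (-11)·(3/2) = 205/2.

205/2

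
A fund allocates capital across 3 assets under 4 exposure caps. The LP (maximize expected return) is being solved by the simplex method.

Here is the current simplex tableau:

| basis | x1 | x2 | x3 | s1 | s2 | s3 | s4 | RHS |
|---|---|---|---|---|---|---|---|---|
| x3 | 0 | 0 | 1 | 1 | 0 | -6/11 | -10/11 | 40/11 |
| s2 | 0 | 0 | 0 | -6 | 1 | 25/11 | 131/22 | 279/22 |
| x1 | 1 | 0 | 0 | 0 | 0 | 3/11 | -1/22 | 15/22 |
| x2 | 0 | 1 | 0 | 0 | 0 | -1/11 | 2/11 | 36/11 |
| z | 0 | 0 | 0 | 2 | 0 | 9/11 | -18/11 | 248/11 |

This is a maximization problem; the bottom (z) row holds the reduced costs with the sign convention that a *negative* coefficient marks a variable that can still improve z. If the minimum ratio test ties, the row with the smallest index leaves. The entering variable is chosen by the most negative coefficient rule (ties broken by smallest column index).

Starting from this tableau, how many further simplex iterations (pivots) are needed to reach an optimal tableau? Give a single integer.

pivot: s4 in, s2 out → z = 3410/131
No improving column remains; optimal.

1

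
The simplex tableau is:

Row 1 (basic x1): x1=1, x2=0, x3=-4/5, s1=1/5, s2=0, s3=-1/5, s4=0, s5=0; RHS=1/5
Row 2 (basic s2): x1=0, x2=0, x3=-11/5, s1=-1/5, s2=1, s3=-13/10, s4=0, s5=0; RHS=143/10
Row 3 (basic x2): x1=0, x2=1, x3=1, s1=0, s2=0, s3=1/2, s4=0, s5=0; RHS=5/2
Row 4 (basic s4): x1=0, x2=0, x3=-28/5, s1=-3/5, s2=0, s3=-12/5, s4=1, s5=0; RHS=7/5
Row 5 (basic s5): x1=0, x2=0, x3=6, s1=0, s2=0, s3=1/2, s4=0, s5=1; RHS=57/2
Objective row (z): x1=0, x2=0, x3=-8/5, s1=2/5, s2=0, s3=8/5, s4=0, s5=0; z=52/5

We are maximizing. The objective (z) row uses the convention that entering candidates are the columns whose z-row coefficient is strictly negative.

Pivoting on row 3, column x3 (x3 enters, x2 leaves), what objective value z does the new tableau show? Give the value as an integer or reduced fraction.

Minimum ratio for x3: (5/2)/1 = 5/2.
z changes by −(z-row coeff of x3)·ratio = −(-8/5)·(5/2) = 4.
New z = 52/5 + 4 = 72/5.

72/5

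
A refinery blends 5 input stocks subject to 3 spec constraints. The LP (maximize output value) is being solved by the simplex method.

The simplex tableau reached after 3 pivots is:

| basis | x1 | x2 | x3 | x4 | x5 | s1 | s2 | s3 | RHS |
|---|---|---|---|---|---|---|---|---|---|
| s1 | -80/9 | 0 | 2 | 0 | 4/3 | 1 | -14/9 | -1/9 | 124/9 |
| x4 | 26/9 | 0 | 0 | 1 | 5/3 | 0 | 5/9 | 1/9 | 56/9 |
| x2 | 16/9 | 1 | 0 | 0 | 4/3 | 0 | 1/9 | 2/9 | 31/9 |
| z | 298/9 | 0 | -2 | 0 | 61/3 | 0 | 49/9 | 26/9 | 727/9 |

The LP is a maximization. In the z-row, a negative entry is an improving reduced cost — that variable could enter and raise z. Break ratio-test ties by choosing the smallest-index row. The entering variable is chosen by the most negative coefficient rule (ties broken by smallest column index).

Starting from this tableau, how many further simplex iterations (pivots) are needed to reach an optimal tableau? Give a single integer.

pivot: x3 in, s1 out → z = 851/9
No improving column remains; optimal.

1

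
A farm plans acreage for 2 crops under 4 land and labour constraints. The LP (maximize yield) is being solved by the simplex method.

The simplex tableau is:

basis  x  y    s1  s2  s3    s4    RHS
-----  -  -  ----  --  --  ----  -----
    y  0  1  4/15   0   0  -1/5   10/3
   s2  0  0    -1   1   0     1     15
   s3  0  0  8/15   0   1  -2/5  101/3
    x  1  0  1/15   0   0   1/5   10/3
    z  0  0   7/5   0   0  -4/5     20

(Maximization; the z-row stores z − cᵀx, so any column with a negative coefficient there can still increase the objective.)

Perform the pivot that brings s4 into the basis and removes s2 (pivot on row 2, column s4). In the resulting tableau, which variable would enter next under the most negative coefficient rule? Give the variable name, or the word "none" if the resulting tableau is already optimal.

Pivot element 1. New z-row = old z-row − (-4/5)·(row 2/1).
Updated z-row coefficients: x: 0, y: 0, s1: 3/5, s2: 4/5, s3: 0, s4: 0.
No coefficient is strictly negative; the tableau after this pivot is optimal.

none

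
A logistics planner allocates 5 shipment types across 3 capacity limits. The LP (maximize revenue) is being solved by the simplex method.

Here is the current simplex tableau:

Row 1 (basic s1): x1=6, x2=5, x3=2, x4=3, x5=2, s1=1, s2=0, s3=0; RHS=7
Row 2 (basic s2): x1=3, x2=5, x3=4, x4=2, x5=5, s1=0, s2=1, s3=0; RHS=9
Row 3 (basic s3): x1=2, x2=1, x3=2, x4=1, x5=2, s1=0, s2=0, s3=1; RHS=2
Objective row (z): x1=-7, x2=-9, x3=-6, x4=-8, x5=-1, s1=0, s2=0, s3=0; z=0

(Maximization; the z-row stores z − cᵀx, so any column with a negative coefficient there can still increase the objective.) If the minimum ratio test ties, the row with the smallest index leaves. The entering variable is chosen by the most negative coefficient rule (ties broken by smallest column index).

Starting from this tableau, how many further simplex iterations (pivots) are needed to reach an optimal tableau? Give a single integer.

pivot: x2 in, s1 out → z = 63/5
pivot: x4 in, s3 out → z = 33/2
No improving column remains; optimal.

2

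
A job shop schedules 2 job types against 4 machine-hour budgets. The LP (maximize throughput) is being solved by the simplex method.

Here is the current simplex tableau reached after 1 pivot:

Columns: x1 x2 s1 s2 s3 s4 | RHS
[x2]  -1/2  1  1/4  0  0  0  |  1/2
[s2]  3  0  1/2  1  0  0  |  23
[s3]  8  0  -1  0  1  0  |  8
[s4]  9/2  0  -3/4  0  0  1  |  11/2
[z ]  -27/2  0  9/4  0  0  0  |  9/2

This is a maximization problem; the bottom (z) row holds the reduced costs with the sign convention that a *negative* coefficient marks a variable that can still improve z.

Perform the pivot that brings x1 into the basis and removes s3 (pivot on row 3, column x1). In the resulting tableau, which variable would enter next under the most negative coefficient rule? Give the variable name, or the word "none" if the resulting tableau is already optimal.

none

Pivot element 8. New z-row = old z-row − (-27/2)·(row 3/8).
Updated z-row coefficients: x1: 0, x2: 0, s1: 9/16, s2: 0, s3: 27/16, s4: 0.
No coefficient is strictly negative; the tableau after this pivot is optimal.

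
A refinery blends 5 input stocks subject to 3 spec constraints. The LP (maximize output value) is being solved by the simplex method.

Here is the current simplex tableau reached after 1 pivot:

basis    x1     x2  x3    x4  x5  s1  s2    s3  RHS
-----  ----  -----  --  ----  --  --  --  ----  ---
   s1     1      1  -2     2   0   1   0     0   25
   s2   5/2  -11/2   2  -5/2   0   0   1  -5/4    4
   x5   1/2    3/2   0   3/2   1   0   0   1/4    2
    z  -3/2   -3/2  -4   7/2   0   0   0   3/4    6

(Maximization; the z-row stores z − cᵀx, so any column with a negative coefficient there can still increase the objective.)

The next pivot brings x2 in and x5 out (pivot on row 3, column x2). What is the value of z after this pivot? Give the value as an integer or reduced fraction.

Minimum ratio for x2: 2/(3/2) = 4/3.
z changes by −(z-row coeff of x2)·ratio = −(-3/2)·(4/3) = 2.
New z = 6 + 2 = 8.

8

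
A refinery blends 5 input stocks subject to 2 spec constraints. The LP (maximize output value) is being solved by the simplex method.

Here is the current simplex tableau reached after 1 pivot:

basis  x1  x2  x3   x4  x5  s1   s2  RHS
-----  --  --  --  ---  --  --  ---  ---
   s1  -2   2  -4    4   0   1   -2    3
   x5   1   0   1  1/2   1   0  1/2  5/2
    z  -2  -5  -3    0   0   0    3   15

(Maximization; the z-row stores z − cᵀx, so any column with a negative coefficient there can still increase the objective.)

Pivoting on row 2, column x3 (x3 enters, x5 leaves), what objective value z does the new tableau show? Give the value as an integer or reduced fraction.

45/2

Minimum ratio for x3: (5/2)/1 = 5/2.
z changes by −(z-row coeff of x3)·ratio = −(-3)·(5/2) = 15/2.
New z = 15 + (15/2) = 45/2.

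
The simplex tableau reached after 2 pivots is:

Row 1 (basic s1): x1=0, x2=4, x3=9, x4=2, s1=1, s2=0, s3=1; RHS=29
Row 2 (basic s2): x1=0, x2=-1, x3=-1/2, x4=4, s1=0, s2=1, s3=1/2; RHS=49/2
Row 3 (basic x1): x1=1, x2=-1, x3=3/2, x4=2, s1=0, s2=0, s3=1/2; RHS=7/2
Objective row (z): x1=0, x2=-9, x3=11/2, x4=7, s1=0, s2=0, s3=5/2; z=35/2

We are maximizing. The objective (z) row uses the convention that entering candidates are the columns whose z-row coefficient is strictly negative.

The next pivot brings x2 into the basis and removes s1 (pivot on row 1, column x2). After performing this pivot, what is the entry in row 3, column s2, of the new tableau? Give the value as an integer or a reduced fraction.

Pivot element is row 1, column x2: 4.
Normalize row 1: new (row 1, s2) = 0/4 = 0.
row 3 ← row 3 − (-1)·(new row 1): 0 − (-1)·0 = 0.

0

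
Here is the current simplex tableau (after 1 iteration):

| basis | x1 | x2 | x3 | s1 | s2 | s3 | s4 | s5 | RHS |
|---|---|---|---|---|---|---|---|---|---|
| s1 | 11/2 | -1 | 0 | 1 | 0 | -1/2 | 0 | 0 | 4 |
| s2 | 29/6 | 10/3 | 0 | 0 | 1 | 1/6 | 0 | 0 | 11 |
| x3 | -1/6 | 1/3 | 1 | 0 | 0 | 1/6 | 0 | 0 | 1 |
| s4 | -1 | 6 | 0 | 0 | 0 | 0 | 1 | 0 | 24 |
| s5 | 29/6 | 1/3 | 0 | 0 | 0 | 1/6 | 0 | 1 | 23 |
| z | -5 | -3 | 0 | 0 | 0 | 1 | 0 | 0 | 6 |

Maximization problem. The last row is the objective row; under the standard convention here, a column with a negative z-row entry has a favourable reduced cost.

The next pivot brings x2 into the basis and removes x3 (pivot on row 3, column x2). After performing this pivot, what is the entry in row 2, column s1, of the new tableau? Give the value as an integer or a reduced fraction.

0

Pivot element is row 3, column x2: 1/3.
Normalize row 3: new (row 3, s1) = 0/(1/3) = 0.
row 2 ← row 2 − (10/3)·(new row 3): 0 − (10/3)·0 = 0.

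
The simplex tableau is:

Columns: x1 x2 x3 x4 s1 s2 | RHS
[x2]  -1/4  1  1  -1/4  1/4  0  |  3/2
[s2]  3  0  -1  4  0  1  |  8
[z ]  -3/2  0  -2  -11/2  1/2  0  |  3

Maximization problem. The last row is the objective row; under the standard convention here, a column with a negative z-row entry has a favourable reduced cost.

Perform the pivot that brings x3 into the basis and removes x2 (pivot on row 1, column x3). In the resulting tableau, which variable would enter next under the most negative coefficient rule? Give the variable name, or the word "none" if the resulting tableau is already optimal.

x4

Pivot element 1. New z-row = old z-row − (-2)·(row 1/1).
Updated z-row coefficients: x1: -2, x2: 2, x3: 0, x4: -6, s1: 1, s2: 0.
The most negative is -6 in column x4, so x4 would enter next.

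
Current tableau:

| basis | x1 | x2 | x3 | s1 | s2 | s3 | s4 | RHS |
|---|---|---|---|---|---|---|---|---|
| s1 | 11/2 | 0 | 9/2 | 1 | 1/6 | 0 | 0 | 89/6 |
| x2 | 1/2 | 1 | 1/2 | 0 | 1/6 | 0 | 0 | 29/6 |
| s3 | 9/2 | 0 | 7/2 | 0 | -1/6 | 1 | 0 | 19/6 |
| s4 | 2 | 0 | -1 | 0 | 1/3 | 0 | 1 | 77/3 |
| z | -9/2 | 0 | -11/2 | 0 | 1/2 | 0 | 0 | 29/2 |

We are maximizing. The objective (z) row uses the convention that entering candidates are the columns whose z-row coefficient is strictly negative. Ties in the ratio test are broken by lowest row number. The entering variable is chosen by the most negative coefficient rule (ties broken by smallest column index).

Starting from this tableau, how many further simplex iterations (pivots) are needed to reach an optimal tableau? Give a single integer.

pivot: x3 in, s3 out → z = 409/21
No improving column remains; optimal.

1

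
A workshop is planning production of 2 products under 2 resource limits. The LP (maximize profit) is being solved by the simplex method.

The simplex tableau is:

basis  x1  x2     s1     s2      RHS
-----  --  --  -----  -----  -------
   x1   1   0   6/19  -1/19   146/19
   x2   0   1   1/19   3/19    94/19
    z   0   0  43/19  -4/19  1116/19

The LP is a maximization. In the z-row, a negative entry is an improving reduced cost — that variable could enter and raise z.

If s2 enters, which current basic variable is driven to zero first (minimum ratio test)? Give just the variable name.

Ratios: row 1 (x1): entry -1/19 ≤ 0, skip; row 2 (x2): (94/19)/(3/19) = 94/3.
Minimum ratio 94/3 is in the x2 row, so x2 leaves.

x2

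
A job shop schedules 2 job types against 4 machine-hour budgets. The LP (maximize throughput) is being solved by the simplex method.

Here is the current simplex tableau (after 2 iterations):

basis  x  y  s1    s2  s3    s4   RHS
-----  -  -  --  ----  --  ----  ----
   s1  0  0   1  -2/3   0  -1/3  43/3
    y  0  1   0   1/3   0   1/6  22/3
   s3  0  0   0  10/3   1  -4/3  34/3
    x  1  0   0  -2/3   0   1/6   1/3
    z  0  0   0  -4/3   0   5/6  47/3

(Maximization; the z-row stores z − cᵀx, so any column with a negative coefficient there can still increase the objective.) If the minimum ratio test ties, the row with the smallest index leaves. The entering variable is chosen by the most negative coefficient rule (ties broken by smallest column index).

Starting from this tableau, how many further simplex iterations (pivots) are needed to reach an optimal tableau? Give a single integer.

1

pivot: s2 in, s3 out → z = 101/5
No improving column remains; optimal.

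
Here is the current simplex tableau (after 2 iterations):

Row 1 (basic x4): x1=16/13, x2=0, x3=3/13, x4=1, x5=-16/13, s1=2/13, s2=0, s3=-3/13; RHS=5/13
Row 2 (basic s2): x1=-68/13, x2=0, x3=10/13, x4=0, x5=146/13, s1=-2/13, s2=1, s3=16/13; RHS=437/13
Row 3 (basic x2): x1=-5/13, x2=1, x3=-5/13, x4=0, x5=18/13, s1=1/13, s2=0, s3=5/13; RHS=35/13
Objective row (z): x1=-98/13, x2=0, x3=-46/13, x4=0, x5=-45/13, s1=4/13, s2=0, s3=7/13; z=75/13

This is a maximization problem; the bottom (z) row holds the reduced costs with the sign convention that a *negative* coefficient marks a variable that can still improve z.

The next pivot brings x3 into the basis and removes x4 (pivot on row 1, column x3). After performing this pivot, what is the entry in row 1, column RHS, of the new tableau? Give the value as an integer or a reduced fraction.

Pivot element is row 1, column x3: 3/13.
Normalize row 1: new (row 1, RHS) = (5/13)/(3/13) = 5/3.
Row 1 is the pivot row, so the entry is 5/3.

5/3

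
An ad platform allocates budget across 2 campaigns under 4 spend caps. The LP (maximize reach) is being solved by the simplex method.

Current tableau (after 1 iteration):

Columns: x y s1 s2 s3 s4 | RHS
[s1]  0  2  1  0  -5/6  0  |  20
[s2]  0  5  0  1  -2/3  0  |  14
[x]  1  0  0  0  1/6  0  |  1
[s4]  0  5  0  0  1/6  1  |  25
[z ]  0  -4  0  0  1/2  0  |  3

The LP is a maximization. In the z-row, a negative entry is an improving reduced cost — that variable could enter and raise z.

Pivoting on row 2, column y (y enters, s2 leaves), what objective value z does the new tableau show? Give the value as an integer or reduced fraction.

71/5

Minimum ratio for y: 14/5 = 14/5.
z changes by −(z-row coeff of y)·ratio = −(-4)·(14/5) = 56/5.
New z = 3 + (56/5) = 71/5.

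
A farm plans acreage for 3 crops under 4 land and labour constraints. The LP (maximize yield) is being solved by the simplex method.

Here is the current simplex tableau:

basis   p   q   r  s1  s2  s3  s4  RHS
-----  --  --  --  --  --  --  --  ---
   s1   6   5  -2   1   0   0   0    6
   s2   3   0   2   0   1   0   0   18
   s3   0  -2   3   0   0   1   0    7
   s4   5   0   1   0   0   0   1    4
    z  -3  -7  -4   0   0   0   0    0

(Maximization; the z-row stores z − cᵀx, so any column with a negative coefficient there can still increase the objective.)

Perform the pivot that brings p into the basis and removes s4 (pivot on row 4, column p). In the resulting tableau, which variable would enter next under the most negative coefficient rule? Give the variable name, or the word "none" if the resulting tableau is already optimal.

q

Pivot element 5. New z-row = old z-row − (-3)·(row 4/5).
Updated z-row coefficients: p: 0, q: -7, r: -17/5, s1: 0, s2: 0, s3: 0, s4: 3/5.
The most negative is -7 in column q, so q would enter next.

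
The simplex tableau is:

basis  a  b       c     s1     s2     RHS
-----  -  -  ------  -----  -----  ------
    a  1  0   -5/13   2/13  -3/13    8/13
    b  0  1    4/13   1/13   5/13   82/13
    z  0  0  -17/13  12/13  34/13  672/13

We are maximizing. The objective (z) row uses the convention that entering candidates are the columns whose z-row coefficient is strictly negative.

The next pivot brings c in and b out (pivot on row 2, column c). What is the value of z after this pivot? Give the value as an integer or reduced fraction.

Minimum ratio for c: (82/13)/(4/13) = 41/2.
z changes by −(z-row coeff of c)·ratio = −(-17/13)·(41/2) = 697/26.
New z = 672/13 + (697/26) = 157/2.

157/2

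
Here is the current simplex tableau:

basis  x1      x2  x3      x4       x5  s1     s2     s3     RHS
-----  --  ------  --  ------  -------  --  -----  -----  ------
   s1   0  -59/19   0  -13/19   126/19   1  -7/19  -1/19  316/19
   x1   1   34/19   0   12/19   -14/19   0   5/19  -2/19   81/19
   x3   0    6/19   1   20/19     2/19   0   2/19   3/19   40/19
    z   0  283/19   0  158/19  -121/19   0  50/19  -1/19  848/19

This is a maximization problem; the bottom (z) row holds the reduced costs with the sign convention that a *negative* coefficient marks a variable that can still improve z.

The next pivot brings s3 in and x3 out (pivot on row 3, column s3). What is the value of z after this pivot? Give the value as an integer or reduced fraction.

Minimum ratio for s3: (40/19)/(3/19) = 40/3.
z changes by −(z-row coeff of s3)·ratio = −(-1/19)·(40/3) = 40/57.
New z = 848/19 + (40/57) = 136/3.

136/3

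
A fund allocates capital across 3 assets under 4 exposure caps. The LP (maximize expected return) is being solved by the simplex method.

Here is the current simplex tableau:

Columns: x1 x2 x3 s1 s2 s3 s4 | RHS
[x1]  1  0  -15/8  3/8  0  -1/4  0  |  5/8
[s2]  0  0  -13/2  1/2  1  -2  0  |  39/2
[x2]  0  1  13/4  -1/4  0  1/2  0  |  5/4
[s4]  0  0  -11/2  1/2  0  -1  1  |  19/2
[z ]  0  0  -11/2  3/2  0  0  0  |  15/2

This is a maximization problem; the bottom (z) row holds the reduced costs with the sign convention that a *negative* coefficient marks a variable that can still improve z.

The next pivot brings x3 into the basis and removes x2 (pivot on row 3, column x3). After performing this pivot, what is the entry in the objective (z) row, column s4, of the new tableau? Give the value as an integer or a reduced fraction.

0

Pivot element is row 3, column x3: 13/4.
Normalize row 3: new (row 3, s4) = 0/(13/4) = 0.
z-row ← z-row − (-11/2)·(new row 3): 0 − (-11/2)·0 = 0.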